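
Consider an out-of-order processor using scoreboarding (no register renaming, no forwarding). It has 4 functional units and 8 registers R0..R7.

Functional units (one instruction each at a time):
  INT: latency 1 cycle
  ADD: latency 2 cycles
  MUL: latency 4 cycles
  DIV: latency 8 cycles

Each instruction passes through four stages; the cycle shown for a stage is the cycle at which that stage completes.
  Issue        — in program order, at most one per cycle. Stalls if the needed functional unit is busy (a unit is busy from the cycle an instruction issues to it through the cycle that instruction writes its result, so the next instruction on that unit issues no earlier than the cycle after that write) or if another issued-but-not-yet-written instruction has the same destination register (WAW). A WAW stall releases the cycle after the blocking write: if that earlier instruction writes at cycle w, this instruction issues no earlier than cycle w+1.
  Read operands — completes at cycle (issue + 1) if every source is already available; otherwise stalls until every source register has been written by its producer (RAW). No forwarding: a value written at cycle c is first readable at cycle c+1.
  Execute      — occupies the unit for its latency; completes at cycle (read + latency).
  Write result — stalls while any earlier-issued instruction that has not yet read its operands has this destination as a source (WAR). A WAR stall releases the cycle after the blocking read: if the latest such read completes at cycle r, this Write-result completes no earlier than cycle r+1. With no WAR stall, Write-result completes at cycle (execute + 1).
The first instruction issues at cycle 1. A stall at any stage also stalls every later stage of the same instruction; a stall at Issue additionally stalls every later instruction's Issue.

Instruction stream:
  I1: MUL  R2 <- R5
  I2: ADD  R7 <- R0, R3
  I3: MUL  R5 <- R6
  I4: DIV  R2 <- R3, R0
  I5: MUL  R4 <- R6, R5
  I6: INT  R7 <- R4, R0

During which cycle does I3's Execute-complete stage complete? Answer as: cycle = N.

  I1 | 1 | 2 | 6 | 7
  I2 | 2 | 3 | 5 | 6
  I3 | 8 | 9 | 13 | 14   struct: MUL busy until I1 writes@7
  I4 | 9 | 10 | 18 | 19
  I5 | 15 | 16 | 20 | 21   struct: MUL busy until I3 writes@14
  I6 | 16 | 22 | 23 | 24   RAW R4: wait I5 write@21

cycle = 13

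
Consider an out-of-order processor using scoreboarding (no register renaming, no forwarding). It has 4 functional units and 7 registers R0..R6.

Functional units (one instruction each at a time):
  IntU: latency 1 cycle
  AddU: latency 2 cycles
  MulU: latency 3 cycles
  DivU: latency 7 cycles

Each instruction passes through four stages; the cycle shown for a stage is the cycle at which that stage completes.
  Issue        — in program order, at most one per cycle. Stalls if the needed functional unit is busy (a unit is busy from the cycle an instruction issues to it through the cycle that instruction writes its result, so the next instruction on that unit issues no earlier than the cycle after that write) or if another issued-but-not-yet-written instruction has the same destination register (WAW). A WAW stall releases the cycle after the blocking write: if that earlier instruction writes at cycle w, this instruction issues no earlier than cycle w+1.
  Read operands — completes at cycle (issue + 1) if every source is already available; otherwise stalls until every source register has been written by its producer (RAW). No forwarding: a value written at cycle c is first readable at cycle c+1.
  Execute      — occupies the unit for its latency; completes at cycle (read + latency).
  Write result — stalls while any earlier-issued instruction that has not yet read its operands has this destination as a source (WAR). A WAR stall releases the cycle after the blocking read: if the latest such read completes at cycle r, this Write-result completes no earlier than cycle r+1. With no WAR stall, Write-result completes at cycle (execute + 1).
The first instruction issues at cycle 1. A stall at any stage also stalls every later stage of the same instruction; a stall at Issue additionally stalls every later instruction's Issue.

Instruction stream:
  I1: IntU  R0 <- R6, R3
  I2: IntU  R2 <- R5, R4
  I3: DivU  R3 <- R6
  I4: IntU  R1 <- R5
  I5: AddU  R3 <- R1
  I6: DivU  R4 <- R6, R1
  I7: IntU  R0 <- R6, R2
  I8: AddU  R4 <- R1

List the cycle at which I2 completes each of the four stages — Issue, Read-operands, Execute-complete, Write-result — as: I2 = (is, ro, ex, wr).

I2 = (5, 6, 7, 8)

I1  is:1  ro:2  ex:3  wr:4
I2  is:5  ro:6  ex:7  wr:8  — struct: IntU busy until I1 writes@4
I3  is:6  ro:7  ex:14  wr:15
I4  is:9  ro:10  ex:11  wr:12  — struct: IntU busy until I2 writes@8
I5  is:16  ro:17  ex:19  wr:20  — WAW R3: wait I3 write@15
I6  is:17  ro:18  ex:25  wr:26
I7  is:18  ro:19  ex:20  wr:21
I8  is:27  ro:28  ex:30  wr:31  — WAW R4: wait I6 write@26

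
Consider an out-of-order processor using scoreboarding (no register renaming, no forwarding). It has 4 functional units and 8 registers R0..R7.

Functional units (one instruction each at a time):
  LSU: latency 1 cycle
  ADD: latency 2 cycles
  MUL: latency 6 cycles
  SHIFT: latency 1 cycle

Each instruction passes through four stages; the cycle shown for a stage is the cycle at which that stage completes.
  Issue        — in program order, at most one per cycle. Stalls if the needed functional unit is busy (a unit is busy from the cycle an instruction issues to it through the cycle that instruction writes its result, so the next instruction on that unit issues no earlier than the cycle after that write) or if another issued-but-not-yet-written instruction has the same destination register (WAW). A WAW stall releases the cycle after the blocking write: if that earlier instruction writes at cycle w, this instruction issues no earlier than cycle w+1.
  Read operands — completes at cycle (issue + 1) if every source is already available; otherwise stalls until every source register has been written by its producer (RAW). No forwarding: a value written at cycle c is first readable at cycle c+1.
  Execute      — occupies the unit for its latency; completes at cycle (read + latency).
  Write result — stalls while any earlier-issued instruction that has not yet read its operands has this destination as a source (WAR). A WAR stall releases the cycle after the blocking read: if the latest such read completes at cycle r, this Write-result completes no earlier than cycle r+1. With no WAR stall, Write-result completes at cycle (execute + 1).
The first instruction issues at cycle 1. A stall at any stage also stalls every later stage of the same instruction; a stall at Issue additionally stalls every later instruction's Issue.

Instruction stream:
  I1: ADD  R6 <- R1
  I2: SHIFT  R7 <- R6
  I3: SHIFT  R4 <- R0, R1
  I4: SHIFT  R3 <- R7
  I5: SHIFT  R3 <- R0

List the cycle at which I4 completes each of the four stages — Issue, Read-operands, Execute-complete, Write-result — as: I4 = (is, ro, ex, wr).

I4 = (13, 14, 15, 16)

t=1  I1 issues→ADD
t=2  I1 reads | I2 issues→SHIFT
t=4  I1 exec-done
t=5  I1 writes R6
t=6  I2 reads
t=7  I2 exec-done
t=8  I2 writes R7
t=9  I3 issues→SHIFT
t=10  I3 reads
t=11  I3 exec-done
t=12  I3 writes R4
t=13  I4 issues→SHIFT
t=14  I4 reads
t=15  I4 exec-done
t=16  I4 writes R3
t=17  I5 issues→SHIFT
t=18  I5 reads
t=19  I5 exec-done
t=20  I5 writes R3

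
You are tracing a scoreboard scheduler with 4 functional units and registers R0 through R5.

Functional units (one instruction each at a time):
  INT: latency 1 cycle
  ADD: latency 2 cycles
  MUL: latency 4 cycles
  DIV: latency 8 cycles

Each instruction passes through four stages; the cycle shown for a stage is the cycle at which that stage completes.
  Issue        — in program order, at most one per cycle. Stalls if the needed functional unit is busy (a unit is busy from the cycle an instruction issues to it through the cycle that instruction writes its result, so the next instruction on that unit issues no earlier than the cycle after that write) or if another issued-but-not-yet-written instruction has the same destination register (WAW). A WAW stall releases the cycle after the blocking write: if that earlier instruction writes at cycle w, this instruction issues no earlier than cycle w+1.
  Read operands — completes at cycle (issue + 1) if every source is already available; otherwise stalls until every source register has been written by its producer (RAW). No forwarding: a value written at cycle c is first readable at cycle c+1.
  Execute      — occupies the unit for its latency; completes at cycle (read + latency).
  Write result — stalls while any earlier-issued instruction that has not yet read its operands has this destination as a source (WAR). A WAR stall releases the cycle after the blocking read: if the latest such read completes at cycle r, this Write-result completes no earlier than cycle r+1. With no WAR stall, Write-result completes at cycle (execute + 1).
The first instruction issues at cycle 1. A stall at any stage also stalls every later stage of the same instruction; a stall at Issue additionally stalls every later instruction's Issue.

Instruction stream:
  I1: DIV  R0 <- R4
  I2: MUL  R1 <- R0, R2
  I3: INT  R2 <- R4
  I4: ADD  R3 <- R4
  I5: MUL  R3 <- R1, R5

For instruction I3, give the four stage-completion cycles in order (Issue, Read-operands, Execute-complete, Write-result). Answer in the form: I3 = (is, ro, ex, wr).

  I1 | 1 | 2 | 10 | 11
  I2 | 2 | 12 | 16 | 17   RAW R0: wait I1 write@11
  I3 | 3 | 4 | 5 | 13   WAR R2: wait I2 read@12
  I4 | 4 | 5 | 7 | 8
  I5 | 18 | 19 | 23 | 24   struct: MUL busy until I2 writes@17

I3 = (3, 4, 5, 13)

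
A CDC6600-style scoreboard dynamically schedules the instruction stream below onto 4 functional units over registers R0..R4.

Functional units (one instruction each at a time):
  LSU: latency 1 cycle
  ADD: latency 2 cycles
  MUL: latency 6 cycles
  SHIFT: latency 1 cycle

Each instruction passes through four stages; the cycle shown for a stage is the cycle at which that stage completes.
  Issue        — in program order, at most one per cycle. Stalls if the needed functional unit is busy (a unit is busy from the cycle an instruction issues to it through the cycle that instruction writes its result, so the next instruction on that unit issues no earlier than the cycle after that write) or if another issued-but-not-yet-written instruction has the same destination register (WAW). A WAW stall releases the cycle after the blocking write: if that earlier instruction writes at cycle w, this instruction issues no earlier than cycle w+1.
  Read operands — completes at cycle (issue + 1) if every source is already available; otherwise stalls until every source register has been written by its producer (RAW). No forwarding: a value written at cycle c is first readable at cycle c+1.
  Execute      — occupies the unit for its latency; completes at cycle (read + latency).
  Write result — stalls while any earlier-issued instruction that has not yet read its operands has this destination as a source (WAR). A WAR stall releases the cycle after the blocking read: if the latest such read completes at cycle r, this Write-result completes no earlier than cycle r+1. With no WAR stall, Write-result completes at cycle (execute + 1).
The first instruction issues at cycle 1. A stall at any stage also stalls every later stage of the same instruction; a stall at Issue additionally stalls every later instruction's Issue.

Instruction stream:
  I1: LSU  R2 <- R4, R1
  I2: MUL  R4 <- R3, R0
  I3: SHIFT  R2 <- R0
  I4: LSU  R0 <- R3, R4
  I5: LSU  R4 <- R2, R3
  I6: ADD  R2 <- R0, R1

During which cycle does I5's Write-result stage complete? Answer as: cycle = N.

cycle = 17

  I1 | 1 | 2 | 3 | 4
  I2 | 2 | 3 | 9 | 10
  I3 | 5 | 6 | 7 | 8   WAW R2: wait I1 write@4
  I4 | 6 | 11 | 12 | 13   RAW R4: wait I2 write@10
  I5 | 14 | 15 | 16 | 17   struct: LSU busy until I4 writes@13
  I6 | 15 | 16 | 18 | 19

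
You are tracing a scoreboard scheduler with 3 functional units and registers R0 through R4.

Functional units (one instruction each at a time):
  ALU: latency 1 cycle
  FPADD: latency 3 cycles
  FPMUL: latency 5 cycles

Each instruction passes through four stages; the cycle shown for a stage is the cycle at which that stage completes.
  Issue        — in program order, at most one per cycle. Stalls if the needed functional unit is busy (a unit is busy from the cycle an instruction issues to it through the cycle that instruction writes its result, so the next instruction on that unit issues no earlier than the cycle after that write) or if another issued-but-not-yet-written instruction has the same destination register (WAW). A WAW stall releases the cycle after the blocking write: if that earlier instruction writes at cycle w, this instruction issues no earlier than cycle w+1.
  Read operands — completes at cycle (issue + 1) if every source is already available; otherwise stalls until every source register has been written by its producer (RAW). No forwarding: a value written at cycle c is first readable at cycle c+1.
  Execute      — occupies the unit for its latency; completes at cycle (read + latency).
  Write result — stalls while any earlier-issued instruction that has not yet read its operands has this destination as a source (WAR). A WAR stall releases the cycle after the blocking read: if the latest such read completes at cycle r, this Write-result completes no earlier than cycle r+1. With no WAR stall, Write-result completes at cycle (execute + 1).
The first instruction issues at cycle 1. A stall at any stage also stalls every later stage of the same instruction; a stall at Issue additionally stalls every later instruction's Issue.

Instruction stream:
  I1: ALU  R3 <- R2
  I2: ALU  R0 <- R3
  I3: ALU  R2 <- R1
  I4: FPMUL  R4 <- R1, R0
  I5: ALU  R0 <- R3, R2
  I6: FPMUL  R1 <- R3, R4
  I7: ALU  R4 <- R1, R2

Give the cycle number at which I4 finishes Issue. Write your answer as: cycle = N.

t=1  I1 issues→ALU
t=2  I1 reads
t=3  I1 exec-done
t=4  I1 writes R3
t=5  I2 issues→ALU
t=6  I2 reads
t=7  I2 exec-done
t=8  I2 writes R0
t=9  I3 issues→ALU
t=10  I3 reads · I4 issues→FPMUL
t=11  I3 exec-done · I4 reads
t=12  I3 writes R2
t=13  I5 issues→ALU
t=14  I5 reads
t=15  I5 exec-done
t=16  I4 exec-done · I5 writes R0
t=17  I4 writes R4
t=18  I6 issues→FPMUL
t=19  I6 reads · I7 issues→ALU
t=24  I6 exec-done
t=25  I6 writes R1
t=26  I7 reads
t=27  I7 exec-done
t=28  I7 writes R4

cycle = 10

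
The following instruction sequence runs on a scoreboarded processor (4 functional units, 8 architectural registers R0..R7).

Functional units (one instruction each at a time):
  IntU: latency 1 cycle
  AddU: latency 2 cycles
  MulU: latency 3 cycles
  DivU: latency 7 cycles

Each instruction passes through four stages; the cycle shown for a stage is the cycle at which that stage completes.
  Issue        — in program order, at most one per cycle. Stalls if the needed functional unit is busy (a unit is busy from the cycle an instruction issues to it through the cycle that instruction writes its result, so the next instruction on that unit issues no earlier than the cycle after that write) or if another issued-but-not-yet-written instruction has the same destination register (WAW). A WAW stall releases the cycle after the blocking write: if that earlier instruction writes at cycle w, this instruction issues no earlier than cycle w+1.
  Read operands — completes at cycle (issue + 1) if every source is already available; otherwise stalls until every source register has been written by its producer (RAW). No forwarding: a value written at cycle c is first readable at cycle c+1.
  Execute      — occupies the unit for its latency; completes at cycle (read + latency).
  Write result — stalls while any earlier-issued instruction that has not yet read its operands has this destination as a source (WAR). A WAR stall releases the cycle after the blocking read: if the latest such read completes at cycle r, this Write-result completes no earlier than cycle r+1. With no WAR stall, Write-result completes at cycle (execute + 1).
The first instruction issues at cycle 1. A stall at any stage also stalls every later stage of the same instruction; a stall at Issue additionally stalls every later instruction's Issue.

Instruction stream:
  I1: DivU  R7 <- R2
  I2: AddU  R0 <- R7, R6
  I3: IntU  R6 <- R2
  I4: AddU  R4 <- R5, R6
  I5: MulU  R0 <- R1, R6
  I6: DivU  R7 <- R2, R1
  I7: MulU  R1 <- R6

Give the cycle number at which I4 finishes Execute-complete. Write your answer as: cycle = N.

cycle 1: I1 issues→DivU
cycle 2: I1 reads · I2 issues→AddU
cycle 3: I3 issues→IntU
cycle 4: I3 reads
cycle 5: I3 exec-done
cycle 9: I1 exec-done
cycle 10: I1 writes R7
cycle 11: I2 reads
cycle 12: I3 writes R6
cycle 13: I2 exec-done
cycle 14: I2 writes R0
cycle 15: I4 issues→AddU
cycle 16: I4 reads · I5 issues→MulU
cycle 17: I5 reads · I6 issues→DivU
cycle 18: I4 exec-done · I6 reads
cycle 19: I4 writes R4
cycle 20: I5 exec-done
cycle 21: I5 writes R0
cycle 22: I7 issues→MulU
cycle 23: I7 reads
cycle 25: I6 exec-done
cycle 26: I6 writes R7 · I7 exec-done
cycle 27: I7 writes R1

cycle = 18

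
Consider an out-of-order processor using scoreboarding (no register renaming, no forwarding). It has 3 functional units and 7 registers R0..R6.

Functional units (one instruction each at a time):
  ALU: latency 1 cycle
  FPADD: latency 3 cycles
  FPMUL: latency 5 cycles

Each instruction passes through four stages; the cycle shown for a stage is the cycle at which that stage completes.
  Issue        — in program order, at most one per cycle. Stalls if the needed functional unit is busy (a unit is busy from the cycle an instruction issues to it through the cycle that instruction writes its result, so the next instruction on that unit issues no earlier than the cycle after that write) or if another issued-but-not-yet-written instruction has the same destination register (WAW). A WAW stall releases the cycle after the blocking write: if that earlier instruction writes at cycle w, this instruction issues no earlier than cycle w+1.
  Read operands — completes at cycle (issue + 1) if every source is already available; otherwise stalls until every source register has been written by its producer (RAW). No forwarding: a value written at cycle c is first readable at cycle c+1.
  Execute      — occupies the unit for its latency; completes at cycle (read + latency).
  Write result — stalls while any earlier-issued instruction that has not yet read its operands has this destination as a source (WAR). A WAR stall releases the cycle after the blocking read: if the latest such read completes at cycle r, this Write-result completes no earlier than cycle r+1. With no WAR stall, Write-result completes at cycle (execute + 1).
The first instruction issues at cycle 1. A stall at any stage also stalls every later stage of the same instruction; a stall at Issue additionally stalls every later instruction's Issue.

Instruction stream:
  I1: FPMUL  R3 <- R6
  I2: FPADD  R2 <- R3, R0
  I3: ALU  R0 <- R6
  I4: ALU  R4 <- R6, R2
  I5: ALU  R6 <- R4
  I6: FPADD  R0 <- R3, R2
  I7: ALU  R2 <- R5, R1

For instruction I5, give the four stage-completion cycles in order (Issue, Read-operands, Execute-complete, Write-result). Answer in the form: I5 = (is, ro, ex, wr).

I5 = (17, 18, 19, 20)

I1 -> (1, 2, 7, 8)
I2 -> (2, 9, 12, 13)  // RAW R3: wait I1 write@8
I3 -> (3, 4, 5, 10)  // WAR R0: wait I2 read@9
I4 -> (11, 14, 15, 16)  // struct: ALU busy until I3 writes@10, RAW R2: wait I2 write@13
I5 -> (17, 18, 19, 20)  // struct: ALU busy until I4 writes@16
I6 -> (18, 19, 22, 23)
I7 -> (21, 22, 23, 24)  // struct: ALU busy until I5 writes@20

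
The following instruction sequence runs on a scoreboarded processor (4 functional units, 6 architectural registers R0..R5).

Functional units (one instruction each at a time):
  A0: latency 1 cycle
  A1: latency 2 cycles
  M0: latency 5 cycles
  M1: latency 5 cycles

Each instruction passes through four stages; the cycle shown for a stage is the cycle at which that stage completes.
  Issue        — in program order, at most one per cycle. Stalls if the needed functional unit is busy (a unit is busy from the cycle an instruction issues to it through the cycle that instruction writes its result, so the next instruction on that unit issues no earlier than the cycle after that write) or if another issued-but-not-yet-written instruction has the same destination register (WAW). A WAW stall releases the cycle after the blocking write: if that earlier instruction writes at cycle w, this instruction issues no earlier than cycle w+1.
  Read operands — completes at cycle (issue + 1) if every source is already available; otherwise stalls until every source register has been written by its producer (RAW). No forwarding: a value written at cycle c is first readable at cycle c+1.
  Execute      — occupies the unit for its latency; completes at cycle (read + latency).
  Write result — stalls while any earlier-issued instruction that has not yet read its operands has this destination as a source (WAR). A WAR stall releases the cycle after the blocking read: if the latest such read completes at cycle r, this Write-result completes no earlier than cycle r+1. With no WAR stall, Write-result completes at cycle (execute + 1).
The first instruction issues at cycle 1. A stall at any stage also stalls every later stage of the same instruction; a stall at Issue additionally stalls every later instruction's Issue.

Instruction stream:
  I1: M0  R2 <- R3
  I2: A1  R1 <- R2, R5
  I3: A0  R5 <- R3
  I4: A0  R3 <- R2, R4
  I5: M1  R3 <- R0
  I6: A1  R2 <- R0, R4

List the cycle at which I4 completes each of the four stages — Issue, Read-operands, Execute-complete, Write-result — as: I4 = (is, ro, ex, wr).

I4 = (11, 12, 13, 14)

[1] I1 dispatched to M0
[2] I1 operands ready · I2 dispatched to A1
[3] I3 dispatched to A0
[4] I3 operands ready
[5] I3 complete
[7] I1 complete
[8] R2←I1
[9] I2 operands ready
[10] R5←I3
[11] I2 complete · I4 dispatched to A0
[12] R1←I2 · I4 operands ready
[13] I4 complete
[14] R3←I4
[15] I5 dispatched to M1
[16] I5 operands ready · I6 dispatched to A1
[17] I6 operands ready
[19] I6 complete
[20] R2←I6
[21] I5 complete
[22] R3←I5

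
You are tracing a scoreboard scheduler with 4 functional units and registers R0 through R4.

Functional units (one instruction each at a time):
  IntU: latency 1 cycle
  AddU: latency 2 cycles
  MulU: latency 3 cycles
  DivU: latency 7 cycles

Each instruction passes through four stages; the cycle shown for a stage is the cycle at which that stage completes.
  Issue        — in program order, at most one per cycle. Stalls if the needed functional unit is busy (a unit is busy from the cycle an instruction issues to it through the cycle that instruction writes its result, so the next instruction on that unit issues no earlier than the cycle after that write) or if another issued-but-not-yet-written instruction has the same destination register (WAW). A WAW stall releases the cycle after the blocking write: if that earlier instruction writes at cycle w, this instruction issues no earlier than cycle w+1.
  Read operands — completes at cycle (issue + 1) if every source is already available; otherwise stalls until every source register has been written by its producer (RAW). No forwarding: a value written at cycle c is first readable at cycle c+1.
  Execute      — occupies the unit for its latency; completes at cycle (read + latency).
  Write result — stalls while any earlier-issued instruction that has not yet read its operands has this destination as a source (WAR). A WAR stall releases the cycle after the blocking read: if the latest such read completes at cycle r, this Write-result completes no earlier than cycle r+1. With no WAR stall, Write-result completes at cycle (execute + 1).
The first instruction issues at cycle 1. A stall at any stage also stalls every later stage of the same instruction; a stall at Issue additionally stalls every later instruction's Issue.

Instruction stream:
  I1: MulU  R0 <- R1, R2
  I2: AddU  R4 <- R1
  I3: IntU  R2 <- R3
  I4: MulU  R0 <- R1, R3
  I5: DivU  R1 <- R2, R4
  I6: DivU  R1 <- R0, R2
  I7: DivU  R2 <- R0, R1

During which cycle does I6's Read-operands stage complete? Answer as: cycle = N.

1) issue 1, read 2, done 5, write 6
2) issue 2, read 3, done 5, write 6
3) issue 3, read 4, done 5, write 6
4) issue 7, read 8, done 11, write 12  <struct: MulU busy until I1 writes@6>
5) issue 8, read 9, done 16, write 17
6) issue 18, read 19, done 26, write 27  <struct: DivU busy until I5 writes@17>
7) issue 28, read 29, done 36, write 37  <struct: DivU busy until I6 writes@27>

cycle = 19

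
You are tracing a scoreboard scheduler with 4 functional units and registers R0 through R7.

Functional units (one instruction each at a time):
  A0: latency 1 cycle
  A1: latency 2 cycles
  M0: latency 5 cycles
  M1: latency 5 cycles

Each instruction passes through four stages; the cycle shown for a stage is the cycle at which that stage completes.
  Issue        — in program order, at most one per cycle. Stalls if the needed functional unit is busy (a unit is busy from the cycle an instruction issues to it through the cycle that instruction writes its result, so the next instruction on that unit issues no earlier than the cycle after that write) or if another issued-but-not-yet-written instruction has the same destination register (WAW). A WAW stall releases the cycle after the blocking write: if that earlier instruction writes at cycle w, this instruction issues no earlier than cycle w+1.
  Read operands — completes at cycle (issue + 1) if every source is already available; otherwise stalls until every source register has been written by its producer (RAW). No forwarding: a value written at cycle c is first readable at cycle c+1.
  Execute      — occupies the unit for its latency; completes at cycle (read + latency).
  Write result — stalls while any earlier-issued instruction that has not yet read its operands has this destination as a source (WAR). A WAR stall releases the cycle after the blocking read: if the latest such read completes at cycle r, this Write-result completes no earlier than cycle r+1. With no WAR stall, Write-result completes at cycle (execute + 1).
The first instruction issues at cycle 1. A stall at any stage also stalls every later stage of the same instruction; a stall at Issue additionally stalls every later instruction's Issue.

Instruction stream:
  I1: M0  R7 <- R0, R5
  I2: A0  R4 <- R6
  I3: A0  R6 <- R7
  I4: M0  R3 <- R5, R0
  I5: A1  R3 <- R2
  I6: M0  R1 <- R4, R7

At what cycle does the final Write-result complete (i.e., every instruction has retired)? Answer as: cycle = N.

cycle = 25

I1  is:1  ro:2  ex:7  wr:8
I2  is:2  ro:3  ex:4  wr:5
I3  is:6  ro:9  ex:10  wr:11  — struct: A0 busy until I2 writes@5, RAW R7: wait I1 write@8
I4  is:9  ro:10  ex:15  wr:16  — struct: M0 busy until I1 writes@8
I5  is:17  ro:18  ex:20  wr:21  — WAW R3: wait I4 write@16
I6  is:18  ro:19  ex:24  wr:25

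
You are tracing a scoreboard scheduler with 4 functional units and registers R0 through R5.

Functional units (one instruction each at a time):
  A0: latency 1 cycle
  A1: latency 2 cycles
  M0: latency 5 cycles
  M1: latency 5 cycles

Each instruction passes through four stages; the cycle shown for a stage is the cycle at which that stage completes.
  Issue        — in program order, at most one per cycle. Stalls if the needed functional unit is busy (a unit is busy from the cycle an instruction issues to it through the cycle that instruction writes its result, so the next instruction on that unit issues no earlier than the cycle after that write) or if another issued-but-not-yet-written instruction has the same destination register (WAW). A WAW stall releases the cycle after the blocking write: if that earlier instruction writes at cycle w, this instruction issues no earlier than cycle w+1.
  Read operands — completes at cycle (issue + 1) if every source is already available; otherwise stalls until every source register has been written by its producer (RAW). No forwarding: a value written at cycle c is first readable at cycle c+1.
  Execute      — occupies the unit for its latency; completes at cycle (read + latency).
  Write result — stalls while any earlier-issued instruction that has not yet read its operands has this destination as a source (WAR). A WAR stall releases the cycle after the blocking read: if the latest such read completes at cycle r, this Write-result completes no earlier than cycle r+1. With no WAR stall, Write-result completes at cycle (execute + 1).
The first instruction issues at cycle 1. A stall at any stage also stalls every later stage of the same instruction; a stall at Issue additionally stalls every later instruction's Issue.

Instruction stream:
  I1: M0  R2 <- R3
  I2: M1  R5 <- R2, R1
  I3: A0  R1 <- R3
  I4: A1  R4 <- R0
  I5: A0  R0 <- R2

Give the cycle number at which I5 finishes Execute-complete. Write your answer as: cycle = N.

cycle = 13

I1 -> (1, 2, 7, 8)
I2 -> (2, 9, 14, 15)  // RAW R2: wait I1 write@8
I3 -> (3, 4, 5, 10)  // WAR R1: wait I2 read@9
I4 -> (4, 5, 7, 8)
I5 -> (11, 12, 13, 14)  // struct: A0 busy until I3 writes@10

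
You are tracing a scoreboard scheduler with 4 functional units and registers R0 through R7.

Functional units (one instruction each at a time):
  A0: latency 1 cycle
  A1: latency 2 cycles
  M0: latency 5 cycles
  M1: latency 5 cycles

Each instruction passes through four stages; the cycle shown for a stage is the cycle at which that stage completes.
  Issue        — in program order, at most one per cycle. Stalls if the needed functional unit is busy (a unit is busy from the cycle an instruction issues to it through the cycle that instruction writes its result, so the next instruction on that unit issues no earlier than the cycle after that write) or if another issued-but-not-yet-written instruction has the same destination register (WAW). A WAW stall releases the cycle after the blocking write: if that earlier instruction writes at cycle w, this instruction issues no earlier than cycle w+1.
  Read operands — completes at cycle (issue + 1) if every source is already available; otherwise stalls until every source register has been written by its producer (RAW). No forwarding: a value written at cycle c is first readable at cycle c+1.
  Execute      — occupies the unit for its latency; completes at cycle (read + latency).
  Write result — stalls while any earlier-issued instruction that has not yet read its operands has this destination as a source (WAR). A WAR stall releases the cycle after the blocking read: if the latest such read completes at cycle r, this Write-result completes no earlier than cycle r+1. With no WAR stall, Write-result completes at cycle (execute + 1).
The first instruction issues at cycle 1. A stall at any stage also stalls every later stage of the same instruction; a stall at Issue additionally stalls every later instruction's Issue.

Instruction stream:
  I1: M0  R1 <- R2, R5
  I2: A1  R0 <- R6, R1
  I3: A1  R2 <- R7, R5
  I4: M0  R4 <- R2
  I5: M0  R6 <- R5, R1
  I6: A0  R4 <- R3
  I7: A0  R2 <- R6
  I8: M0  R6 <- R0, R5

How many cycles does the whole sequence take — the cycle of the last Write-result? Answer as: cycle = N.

I1 -> (1, 2, 7, 8)
I2 -> (2, 9, 11, 12)  // RAW R1: wait I1 write@8
I3 -> (13, 14, 16, 17)  // struct: A1 busy until I2 writes@12
I4 -> (14, 18, 23, 24)  // RAW R2: wait I3 write@17
I5 -> (25, 26, 31, 32)  // struct: M0 busy until I4 writes@24
I6 -> (26, 27, 28, 29)
I7 -> (30, 33, 34, 35)  // struct: A0 busy until I6 writes@29, RAW R6: wait I5 write@32
I8 -> (33, 34, 39, 40)  // struct: M0 busy until I5 writes@32

cycle = 40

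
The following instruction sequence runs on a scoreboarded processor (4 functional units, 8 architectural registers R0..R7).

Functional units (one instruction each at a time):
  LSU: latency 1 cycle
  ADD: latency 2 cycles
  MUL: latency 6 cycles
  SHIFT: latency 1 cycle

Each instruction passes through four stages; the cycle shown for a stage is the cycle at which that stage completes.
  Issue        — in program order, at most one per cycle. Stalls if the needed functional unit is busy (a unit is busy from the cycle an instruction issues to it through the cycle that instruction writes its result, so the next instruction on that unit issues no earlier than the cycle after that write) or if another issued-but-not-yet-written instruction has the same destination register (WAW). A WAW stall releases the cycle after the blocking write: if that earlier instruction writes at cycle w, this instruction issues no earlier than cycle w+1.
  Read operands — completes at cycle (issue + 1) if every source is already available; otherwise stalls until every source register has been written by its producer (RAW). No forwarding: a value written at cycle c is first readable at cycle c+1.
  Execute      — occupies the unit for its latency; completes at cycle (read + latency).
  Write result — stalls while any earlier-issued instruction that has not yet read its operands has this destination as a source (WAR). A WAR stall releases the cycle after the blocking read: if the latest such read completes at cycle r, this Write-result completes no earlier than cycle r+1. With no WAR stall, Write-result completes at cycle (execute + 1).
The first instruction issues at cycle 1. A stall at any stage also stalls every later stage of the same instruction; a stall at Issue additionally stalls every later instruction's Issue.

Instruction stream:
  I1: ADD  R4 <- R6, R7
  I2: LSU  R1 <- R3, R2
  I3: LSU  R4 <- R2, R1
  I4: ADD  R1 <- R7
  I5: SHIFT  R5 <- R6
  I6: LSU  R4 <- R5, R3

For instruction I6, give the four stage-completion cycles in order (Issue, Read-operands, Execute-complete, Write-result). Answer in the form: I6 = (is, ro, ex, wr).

[1] I1 issues→ADD
[2] I1 reads | I2 issues→LSU
[3] I2 reads
[4] I1 exec-done | I2 exec-done
[5] I1 writes R4 | I2 writes R1
[6] I3 issues→LSU
[7] I3 reads | I4 issues→ADD
[8] I3 exec-done | I4 reads | I5 issues→SHIFT
[9] I3 writes R4 | I5 reads
[10] I4 exec-done | I5 exec-done | I6 issues→LSU
[11] I4 writes R1 | I5 writes R5
[12] I6 reads
[13] I6 exec-done
[14] I6 writes R4

I6 = (10, 12, 13, 14)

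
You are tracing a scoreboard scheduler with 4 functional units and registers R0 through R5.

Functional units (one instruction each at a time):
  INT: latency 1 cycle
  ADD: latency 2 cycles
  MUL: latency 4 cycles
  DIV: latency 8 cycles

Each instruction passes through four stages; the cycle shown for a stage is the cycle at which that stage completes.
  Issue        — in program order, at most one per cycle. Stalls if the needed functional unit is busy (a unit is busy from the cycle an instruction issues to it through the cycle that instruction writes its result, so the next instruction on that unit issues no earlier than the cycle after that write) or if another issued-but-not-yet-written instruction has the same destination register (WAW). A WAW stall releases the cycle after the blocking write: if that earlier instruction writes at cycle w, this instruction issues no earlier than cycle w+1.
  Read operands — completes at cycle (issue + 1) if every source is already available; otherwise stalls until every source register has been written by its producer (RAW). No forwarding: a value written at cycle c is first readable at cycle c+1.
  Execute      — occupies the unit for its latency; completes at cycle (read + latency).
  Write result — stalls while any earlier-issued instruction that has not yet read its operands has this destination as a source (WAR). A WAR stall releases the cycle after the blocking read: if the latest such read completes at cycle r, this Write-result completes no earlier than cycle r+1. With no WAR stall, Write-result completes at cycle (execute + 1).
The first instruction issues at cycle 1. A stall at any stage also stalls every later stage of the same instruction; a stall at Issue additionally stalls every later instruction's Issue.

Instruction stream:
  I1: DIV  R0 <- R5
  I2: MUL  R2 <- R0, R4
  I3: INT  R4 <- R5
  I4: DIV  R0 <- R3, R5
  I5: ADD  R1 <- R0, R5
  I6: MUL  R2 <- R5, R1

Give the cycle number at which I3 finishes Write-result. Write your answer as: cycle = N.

cycle = 13

I1 -> (1, 2, 10, 11)
I2 -> (2, 12, 16, 17)  // RAW R0: wait I1 write@11
I3 -> (3, 4, 5, 13)  // WAR R4: wait I2 read@12
I4 -> (12, 13, 21, 22)  // struct: DIV busy until I1 writes@11
I5 -> (13, 23, 25, 26)  // RAW R0: wait I4 write@22
I6 -> (18, 27, 31, 32)  // struct: MUL busy until I2 writes@17, RAW R1: wait I5 write@26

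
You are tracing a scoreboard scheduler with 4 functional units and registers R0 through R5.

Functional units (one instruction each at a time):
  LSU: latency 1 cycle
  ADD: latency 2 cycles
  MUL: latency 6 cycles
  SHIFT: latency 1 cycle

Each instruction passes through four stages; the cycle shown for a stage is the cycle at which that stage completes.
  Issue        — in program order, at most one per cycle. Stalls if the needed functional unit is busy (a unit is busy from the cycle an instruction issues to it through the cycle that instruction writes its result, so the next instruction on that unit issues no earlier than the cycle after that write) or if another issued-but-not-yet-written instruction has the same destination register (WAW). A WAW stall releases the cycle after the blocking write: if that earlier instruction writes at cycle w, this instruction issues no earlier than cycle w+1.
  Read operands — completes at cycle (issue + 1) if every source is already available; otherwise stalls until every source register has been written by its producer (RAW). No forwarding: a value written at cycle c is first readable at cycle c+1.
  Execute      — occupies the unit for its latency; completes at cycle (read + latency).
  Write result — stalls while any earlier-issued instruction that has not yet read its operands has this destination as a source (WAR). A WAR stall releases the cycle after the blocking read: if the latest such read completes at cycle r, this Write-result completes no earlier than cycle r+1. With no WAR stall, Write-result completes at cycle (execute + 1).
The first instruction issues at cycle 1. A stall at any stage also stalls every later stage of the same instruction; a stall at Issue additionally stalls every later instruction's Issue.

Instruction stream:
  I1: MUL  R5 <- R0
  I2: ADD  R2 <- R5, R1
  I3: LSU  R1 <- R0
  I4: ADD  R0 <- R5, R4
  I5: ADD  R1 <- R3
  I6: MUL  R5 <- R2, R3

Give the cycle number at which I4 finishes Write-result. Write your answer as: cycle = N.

cycle = 18

c1: I1 issues→MUL
c2: I1 reads · I2 issues→ADD
c3: I3 issues→LSU
c4: I3 reads
c5: I3 exec-done
c8: I1 exec-done
c9: I1 writes R5
c10: I2 reads
c11: I3 writes R1
c12: I2 exec-done
c13: I2 writes R2
c14: I4 issues→ADD
c15: I4 reads
c17: I4 exec-done
c18: I4 writes R0
c19: I5 issues→ADD
c20: I5 reads · I6 issues→MUL
c21: I6 reads
c22: I5 exec-done
c23: I5 writes R1
c27: I6 exec-done
c28: I6 writes R5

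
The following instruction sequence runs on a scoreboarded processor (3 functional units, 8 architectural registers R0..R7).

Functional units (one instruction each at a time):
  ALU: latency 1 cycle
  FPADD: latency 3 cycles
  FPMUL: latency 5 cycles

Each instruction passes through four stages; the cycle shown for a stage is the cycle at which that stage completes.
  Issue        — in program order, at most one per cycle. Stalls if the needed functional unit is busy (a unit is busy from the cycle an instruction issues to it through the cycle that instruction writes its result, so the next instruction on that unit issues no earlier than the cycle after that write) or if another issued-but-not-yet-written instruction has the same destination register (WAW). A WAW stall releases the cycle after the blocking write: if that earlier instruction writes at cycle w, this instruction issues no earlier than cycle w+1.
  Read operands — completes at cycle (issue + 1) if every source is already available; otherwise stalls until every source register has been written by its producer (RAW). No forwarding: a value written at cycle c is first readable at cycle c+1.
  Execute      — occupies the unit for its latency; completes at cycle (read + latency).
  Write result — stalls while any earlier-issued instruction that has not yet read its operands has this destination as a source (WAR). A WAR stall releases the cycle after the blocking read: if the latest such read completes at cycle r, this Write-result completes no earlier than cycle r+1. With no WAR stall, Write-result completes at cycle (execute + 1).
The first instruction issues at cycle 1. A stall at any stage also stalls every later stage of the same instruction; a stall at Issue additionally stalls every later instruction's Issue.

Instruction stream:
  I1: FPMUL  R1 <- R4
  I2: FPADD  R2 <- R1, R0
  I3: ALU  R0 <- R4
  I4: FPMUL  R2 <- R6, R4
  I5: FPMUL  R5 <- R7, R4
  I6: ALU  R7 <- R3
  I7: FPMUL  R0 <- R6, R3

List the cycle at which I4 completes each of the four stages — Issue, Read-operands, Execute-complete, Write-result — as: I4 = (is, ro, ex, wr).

c1: I1 issues→FPMUL
c2: I1 reads, I2 issues→FPADD
c3: I3 issues→ALU
c4: I3 reads
c5: I3 exec-done
c7: I1 exec-done
c8: I1 writes R1
c9: I2 reads
c10: I3 writes R0
c12: I2 exec-done
c13: I2 writes R2
c14: I4 issues→FPMUL
c15: I4 reads
c20: I4 exec-done
c21: I4 writes R2
c22: I5 issues→FPMUL
c23: I5 reads, I6 issues→ALU
c24: I6 reads
c25: I6 exec-done
c26: I6 writes R7
c28: I5 exec-done
c29: I5 writes R5
c30: I7 issues→FPMUL
c31: I7 reads
c36: I7 exec-done
c37: I7 writes R0

I4 = (14, 15, 20, 21)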